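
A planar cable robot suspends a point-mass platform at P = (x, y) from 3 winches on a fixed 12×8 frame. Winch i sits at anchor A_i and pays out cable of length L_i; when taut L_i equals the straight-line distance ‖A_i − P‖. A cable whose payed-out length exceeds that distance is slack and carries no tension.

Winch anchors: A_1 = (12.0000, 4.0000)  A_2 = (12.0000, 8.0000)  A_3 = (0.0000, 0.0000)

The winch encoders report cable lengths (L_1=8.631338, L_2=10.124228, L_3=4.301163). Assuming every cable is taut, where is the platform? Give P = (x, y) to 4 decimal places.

(3.5000, 2.5000)

circle eqns → linear via eq_j − eq_1; set c_j = A_j·A_j − L_j²
c_1 = 144.0000+16.0000−74.5000 = 85.5000
0.0000·x − 8.0000·y = c_1−c_2 = -20.0000
24.0000·x + 8.0000·y = c_1−c_3 = 104.0000
solve first two rows → x=3.5000, y=2.5000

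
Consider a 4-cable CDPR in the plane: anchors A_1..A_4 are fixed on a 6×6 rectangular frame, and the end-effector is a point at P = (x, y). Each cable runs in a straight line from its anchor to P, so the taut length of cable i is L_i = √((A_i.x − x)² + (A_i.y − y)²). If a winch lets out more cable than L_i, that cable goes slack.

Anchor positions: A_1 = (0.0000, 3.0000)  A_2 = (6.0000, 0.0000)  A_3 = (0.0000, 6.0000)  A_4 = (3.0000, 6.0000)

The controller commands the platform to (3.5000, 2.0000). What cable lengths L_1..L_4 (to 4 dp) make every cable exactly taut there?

(3.6401, 3.2016, 5.3151, 4.0311)

L_1 = √((0.0000−3.5000)² + (3.0000−2.0000)²) = 3.6401
L_2 = √((6.0000−3.5000)² + (0.0000−2.0000)²) = 3.2016
L_3 = √((0.0000−3.5000)² + (6.0000−2.0000)²) = 5.3151
L_4 = √((3.0000−3.5000)² + (6.0000−2.0000)²) = 4.0311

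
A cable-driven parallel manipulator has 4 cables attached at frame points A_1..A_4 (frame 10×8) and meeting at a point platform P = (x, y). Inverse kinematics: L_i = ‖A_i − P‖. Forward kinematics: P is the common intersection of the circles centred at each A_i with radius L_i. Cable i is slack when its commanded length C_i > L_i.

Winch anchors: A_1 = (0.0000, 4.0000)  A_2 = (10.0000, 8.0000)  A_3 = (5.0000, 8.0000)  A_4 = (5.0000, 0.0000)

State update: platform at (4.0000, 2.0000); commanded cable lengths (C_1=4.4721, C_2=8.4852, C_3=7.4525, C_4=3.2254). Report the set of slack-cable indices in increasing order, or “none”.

3, 4

i=1: geometric 4.4721 vs commanded 4.4721 ⇒ taut
i=2: geometric 8.4853 vs commanded 8.4852 ⇒ taut
i=3: geometric 6.0828 vs commanded 7.4525 ⇒ slack
i=4: geometric 2.2361 vs commanded 3.2254 ⇒ slack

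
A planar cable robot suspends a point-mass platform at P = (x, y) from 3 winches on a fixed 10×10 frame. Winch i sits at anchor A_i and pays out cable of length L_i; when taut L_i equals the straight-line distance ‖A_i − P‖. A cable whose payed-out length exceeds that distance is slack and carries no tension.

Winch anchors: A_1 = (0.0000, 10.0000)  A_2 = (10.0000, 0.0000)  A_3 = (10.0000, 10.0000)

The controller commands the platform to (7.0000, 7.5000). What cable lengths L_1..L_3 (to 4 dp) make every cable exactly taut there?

(7.4330, 8.0777, 3.9051)

L_1 = √((0.0000−7.0000)² + (10.0000−7.5000)²) = 7.4330
L_2 = √((10.0000−7.0000)² + (0.0000−7.5000)²) = 8.0777
L_3 = √((10.0000−7.0000)² + (10.0000−7.5000)²) = 3.9051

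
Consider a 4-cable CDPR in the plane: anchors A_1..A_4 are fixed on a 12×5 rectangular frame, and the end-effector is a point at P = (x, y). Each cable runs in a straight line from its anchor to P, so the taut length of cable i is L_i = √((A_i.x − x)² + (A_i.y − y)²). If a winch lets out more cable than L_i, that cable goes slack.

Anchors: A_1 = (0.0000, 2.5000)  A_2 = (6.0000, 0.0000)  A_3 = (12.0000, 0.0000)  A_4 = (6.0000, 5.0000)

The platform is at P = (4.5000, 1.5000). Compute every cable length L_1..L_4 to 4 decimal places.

L_1: Δ = A_1−P = (-4.5000, 1.0000) → ‖Δ‖ = √21.2500 = 4.6098
L_2: Δ = A_2−P = (1.5000, -1.5000) → ‖Δ‖ = √4.5000 = 2.1213
L_3: Δ = A_3−P = (7.5000, -1.5000) → ‖Δ‖ = √58.5000 = 7.6485
L_4: Δ = A_4−P = (1.5000, 3.5000) → ‖Δ‖ = √14.5000 = 3.8079

(4.6098, 2.1213, 7.6485, 3.8079)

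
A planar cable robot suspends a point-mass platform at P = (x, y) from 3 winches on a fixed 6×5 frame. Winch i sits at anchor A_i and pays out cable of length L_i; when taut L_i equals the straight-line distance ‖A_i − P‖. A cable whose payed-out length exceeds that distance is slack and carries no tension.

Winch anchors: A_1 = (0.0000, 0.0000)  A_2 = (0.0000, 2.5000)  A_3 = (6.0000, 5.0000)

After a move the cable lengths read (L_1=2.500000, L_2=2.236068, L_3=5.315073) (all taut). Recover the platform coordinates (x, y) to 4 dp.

(2.0000, 1.5000)

circle eqns → linear via eq_j − eq_1; set c_j = A_j·A_j − L_j²
c_1 = 0.0000+0.0000−6.2500 = -6.2500
0.0000·x − 5.0000·y = c_1−c_2 = -7.5000
-12.0000·x − 10.0000·y = c_1−c_3 = -39.0000
solve first two rows → x=2.0000, y=1.5000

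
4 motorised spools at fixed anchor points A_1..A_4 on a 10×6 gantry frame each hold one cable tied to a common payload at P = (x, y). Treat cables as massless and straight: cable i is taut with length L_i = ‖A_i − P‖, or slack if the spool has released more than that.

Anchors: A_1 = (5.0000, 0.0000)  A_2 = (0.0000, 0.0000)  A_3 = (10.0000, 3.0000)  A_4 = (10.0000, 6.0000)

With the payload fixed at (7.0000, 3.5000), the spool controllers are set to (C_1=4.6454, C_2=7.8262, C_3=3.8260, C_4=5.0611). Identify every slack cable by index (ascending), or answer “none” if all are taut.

cable 1: L_1 = ‖A_1−P‖ = 4.0311;  C_1 = 4.6454 → slack
cable 2: L_2 = ‖A_2−P‖ = 7.8262;  C_2 = 7.8262 → taut
cable 3: L_3 = ‖A_3−P‖ = 3.0414;  C_3 = 3.8260 → slack
cable 4: L_4 = ‖A_4−P‖ = 3.9051;  C_4 = 5.0611 → slack

1, 3, 4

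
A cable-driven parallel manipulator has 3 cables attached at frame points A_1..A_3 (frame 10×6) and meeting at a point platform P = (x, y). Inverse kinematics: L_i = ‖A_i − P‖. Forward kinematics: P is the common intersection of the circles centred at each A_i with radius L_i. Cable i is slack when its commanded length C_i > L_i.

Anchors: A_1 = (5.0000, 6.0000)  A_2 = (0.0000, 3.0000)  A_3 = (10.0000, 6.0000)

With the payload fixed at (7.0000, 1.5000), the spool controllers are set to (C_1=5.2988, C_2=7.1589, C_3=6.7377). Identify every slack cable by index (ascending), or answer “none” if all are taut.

cable 1: √((-2.0000)²+(4.5000)²)=4.9244, C_1=5.2988: slack
cable 2: √((-7.0000)²+(1.5000)²)=7.1589, C_2=7.1589: taut
cable 3: √((3.0000)²+(4.5000)²)=5.4083, C_3=6.7377: slack

1, 3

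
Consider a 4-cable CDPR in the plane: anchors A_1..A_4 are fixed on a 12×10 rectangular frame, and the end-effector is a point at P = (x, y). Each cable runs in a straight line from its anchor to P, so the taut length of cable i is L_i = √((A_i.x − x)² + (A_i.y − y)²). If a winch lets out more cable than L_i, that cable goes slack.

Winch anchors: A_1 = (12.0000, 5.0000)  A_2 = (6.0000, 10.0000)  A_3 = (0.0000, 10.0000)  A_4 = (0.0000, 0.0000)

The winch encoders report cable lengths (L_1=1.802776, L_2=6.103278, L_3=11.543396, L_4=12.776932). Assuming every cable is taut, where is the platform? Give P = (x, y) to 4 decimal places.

(11.0000, 6.5000)

circle eqns → linear via eq_j − eq_1; set c_j = A_j·A_j − L_j²
c_1 = 144.0000+25.0000−3.2500 = 165.7500
12.0000·x − 10.0000·y = c_1−c_2 = 67.0000
24.0000·x − 10.0000·y = c_1−c_3 = 199.0000
24.0000·x + 10.0000·y = c_1−c_4 = 329.0000
solve first two rows → x=11.0000, y=6.5000
check cable 4: ‖A_4−P‖² = 163.2500 ≈ L_4² = 163.2500 ✓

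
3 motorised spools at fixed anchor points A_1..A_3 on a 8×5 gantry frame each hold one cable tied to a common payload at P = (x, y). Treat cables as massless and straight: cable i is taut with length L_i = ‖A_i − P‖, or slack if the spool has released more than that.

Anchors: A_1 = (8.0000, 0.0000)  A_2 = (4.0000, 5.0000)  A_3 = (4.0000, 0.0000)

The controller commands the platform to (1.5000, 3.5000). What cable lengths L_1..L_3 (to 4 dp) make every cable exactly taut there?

L_1 = √((8.0000−1.5000)² + (0.0000−3.5000)²) = 7.3824
L_2 = √((4.0000−1.5000)² + (5.0000−3.5000)²) = 2.9155
L_3 = √((4.0000−1.5000)² + (0.0000−3.5000)²) = 4.3012

(7.3824, 2.9155, 4.3012)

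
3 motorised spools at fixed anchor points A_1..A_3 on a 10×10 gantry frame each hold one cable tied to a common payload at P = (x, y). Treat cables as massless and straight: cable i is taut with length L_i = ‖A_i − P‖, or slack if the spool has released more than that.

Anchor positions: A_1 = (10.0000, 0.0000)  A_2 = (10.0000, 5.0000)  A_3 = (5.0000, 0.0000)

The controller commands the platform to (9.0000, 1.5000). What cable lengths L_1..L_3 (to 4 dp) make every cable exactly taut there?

(1.8028, 3.6401, 4.2720)

L_1: Δ = A_1−P = (1.0000, -1.5000) → ‖Δ‖ = √3.2500 = 1.8028
L_2: Δ = A_2−P = (1.0000, 3.5000) → ‖Δ‖ = √13.2500 = 3.6401
L_3: Δ = A_3−P = (-4.0000, -1.5000) → ‖Δ‖ = √18.2500 = 4.2720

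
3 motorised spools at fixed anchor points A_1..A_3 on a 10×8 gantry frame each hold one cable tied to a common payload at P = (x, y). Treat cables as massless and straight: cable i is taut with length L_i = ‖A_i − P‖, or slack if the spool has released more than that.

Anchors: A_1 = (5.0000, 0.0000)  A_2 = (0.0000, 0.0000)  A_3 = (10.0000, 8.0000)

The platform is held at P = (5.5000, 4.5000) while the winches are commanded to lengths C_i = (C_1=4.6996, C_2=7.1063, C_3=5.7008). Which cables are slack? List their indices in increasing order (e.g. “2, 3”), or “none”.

cable 1: √((-0.5000)²+(-4.5000)²)=4.5277, C_1=4.6996: slack
cable 2: √((-5.5000)²+(-4.5000)²)=7.1063, C_2=7.1063: taut
cable 3: √((4.5000)²+(3.5000)²)=5.7009, C_3=5.7008: taut

1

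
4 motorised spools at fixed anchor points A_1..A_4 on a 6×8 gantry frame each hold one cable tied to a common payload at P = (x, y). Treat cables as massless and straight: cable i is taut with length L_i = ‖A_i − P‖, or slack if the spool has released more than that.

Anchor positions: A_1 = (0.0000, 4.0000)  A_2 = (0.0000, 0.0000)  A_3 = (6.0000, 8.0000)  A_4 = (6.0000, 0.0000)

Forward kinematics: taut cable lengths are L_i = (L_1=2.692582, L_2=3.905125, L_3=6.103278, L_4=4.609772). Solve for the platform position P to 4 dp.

circle eqns → linear via eq_j − eq_1; set c_j = A_j·A_j − L_j²
c_1 = 0.0000+16.0000−7.2500 = 8.7500
0.0000·x + 8.0000·y = c_1−c_2 = 24.0000
-12.0000·x − 8.0000·y = c_1−c_3 = -54.0000
-12.0000·x + 8.0000·y = c_1−c_4 = -6.0000
solve first two rows → x=2.5000, y=3.0000
check cable 4: ‖A_4−P‖² = 21.2500 ≈ L_4² = 21.2500 ✓

(2.5000, 3.0000)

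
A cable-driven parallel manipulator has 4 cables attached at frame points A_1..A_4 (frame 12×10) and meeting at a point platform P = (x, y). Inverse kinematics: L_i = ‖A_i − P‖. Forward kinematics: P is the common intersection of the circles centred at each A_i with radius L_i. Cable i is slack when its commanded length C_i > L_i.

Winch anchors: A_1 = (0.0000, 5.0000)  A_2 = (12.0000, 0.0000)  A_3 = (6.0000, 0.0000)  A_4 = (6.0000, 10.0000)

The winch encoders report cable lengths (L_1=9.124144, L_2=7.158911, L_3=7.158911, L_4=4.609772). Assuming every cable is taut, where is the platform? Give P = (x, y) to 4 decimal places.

circle eqns → linear via eq_j − eq_1; set c_j = A_j·A_j − L_j²
c_1 = 0.0000+25.0000−83.2500 = -58.2500
-24.0000·x + 10.0000·y = c_1−c_2 = -151.0000
-12.0000·x + 10.0000·y = c_1−c_3 = -43.0000
-12.0000·x − 10.0000·y = c_1−c_4 = -173.0000
solve first two rows → x=9.0000, y=6.5000
check cable 4: ‖A_4−P‖² = 21.2500 ≈ L_4² = 21.2500 ✓

(9.0000, 6.5000)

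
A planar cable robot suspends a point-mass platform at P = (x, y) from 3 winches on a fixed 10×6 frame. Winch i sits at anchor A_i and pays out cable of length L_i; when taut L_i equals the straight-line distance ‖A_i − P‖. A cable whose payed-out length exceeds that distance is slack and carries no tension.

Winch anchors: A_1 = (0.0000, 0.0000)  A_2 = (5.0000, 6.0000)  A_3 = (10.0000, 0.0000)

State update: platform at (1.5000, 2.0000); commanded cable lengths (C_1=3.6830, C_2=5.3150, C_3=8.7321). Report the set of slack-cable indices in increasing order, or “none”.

cable 1: √((-1.5000)²+(-2.0000)²)=2.5000, C_1=3.6830: slack
cable 2: √((3.5000)²+(4.0000)²)=5.3151, C_2=5.3150: taut
cable 3: √((8.5000)²+(-2.0000)²)=8.7321, C_3=8.7321: taut

1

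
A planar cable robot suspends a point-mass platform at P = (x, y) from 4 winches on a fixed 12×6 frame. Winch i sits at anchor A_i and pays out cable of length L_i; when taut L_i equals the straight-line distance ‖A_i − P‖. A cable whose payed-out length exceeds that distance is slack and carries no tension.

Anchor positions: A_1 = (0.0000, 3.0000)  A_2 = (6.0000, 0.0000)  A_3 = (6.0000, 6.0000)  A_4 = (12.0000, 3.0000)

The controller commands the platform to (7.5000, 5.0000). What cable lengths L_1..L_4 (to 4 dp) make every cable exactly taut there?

cable 1: Δx=-7.5000, Δy=-2.0000; L_1 = √(Δx²+Δy²) = 7.7621
cable 2: Δx=-1.5000, Δy=-5.0000; L_2 = √(Δx²+Δy²) = 5.2202
cable 3: Δx=-1.5000, Δy=1.0000; L_3 = √(Δx²+Δy²) = 1.8028
cable 4: Δx=4.5000, Δy=-2.0000; L_4 = √(Δx²+Δy²) = 4.9244

(7.7621, 5.2202, 1.8028, 4.9244)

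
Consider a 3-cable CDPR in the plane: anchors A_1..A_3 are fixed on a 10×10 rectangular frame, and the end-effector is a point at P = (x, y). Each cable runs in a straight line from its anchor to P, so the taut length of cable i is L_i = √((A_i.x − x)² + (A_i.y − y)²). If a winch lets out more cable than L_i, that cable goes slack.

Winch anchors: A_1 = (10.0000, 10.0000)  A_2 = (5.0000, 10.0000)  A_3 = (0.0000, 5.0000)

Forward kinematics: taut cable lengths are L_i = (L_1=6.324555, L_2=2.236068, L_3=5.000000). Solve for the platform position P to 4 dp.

circle eqns → linear via eq_j − eq_1; set q_j = A_j·A_j − L_j²
q_1 = 100.0000+100.0000−40.0000 = 160.0000
10.0000·x + 0.0000·y = q_1−q_2 = 40.0000
20.0000·x + 10.0000·y = q_1−q_3 = 160.0000
solve first two rows → x=4.0000, y=8.0000

(4.0000, 8.0000)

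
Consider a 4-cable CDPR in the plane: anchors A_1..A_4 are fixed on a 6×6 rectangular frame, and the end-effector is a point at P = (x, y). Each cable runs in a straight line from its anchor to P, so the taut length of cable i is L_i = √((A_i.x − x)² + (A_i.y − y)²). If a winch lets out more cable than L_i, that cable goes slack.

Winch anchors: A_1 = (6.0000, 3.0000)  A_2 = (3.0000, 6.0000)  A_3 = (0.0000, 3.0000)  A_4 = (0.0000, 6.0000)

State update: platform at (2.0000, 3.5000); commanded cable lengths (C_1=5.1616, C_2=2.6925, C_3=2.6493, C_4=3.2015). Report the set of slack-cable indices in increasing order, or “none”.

1, 3

i=1: geometric 4.0311 vs commanded 5.1616 ⇒ slack
i=2: geometric 2.6926 vs commanded 2.6925 ⇒ taut
i=3: geometric 2.0616 vs commanded 2.6493 ⇒ slack
i=4: geometric 3.2016 vs commanded 3.2015 ⇒ taut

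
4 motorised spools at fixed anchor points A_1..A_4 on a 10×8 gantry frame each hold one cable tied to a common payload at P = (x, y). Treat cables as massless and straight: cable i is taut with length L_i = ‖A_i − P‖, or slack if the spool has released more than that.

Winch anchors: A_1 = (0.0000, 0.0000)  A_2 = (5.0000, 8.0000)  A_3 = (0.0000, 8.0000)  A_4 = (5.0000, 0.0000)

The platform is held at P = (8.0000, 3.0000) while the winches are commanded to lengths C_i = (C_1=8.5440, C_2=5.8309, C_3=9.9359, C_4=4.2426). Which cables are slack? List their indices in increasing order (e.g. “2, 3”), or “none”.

cable 1: √((-8.0000)²+(-3.0000)²)=8.5440, C_1=8.5440: taut
cable 2: √((-3.0000)²+(5.0000)²)=5.8310, C_2=5.8309: taut
cable 3: √((-8.0000)²+(5.0000)²)=9.4340, C_3=9.9359: slack
cable 4: √((-3.0000)²+(-3.0000)²)=4.2426, C_4=4.2426: taut

3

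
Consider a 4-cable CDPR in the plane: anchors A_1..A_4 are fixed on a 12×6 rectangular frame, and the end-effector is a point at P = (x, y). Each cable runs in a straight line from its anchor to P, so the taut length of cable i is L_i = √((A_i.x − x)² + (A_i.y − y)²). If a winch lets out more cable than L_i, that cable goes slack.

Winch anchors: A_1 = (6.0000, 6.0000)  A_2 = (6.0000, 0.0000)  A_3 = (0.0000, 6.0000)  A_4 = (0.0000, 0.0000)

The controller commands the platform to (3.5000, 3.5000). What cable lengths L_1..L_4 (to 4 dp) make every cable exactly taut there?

(3.5355, 4.3012, 4.3012, 4.9497)

cable 1: Δx=2.5000, Δy=2.5000; L_1 = √(Δx²+Δy²) = 3.5355
cable 2: Δx=2.5000, Δy=-3.5000; L_2 = √(Δx²+Δy²) = 4.3012
cable 3: Δx=-3.5000, Δy=2.5000; L_3 = √(Δx²+Δy²) = 4.3012
cable 4: Δx=-3.5000, Δy=-3.5000; L_4 = √(Δx²+Δy²) = 4.9497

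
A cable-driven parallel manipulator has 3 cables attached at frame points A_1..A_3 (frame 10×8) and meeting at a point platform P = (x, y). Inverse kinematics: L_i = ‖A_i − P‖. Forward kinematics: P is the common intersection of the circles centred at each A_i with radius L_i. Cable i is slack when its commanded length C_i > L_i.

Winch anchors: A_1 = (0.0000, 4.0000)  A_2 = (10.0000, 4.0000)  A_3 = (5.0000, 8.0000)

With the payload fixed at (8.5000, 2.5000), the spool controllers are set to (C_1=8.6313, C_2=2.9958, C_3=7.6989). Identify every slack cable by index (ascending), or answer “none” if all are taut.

cable 1: √((-8.5000)²+(1.5000)²)=8.6313, C_1=8.6313: taut
cable 2: √((1.5000)²+(1.5000)²)=2.1213, C_2=2.9958: slack
cable 3: √((-3.5000)²+(5.5000)²)=6.5192, C_3=7.6989: slack

2, 3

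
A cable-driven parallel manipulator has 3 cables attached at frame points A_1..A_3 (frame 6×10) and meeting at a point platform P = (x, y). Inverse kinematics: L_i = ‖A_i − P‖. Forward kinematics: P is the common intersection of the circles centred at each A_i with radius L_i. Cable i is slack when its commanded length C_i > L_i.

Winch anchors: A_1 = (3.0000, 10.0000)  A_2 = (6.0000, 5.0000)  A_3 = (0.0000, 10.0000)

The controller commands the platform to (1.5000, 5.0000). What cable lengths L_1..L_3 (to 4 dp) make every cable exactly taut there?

L_1: Δ = A_1−P = (1.5000, 5.0000) → ‖Δ‖ = √27.2500 = 5.2202
L_2: Δ = A_2−P = (4.5000, 0.0000) → ‖Δ‖ = √20.2500 = 4.5000
L_3: Δ = A_3−P = (-1.5000, 5.0000) → ‖Δ‖ = √27.2500 = 5.2202

(5.2202, 4.5000, 5.2202)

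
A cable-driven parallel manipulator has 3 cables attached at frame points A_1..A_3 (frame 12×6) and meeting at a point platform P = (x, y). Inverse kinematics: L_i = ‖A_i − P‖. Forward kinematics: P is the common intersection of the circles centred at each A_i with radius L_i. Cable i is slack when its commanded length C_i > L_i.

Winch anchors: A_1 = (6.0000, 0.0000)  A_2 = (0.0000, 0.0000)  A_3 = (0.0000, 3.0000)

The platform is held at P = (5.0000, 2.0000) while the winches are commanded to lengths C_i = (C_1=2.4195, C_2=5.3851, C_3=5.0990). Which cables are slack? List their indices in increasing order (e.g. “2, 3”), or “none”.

1

i=1: geometric 2.2361 vs commanded 2.4195 ⇒ slack
i=2: geometric 5.3852 vs commanded 5.3851 ⇒ taut
i=3: geometric 5.0990 vs commanded 5.0990 ⇒ taut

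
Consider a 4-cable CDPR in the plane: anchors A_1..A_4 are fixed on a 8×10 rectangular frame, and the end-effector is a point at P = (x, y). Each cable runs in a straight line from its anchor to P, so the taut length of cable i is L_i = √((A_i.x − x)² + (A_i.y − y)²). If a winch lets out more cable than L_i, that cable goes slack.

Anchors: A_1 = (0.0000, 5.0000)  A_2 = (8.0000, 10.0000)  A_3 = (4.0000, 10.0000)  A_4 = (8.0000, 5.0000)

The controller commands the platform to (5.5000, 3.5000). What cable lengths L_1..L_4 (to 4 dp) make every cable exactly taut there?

(5.7009, 6.9642, 6.6708, 2.9155)

L_1: Δ = A_1−P = (-5.5000, 1.5000) → ‖Δ‖ = √32.5000 = 5.7009
L_2: Δ = A_2−P = (2.5000, 6.5000) → ‖Δ‖ = √48.5000 = 6.9642
L_3: Δ = A_3−P = (-1.5000, 6.5000) → ‖Δ‖ = √44.5000 = 6.6708
L_4: Δ = A_4−P = (2.5000, 1.5000) → ‖Δ‖ = √8.5000 = 2.9155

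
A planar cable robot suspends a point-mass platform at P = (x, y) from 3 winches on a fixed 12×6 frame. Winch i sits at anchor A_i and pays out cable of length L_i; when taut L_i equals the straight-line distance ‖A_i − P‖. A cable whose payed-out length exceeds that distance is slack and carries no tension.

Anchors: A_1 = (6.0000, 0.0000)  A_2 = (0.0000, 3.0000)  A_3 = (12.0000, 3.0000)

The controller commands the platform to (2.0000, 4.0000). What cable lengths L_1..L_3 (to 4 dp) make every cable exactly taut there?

(5.6569, 2.2361, 10.0499)

L_1 = √((6.0000−2.0000)² + (0.0000−4.0000)²) = 5.6569
L_2 = √((0.0000−2.0000)² + (3.0000−4.0000)²) = 2.2361
L_3 = √((12.0000−2.0000)² + (3.0000−4.0000)²) = 10.0499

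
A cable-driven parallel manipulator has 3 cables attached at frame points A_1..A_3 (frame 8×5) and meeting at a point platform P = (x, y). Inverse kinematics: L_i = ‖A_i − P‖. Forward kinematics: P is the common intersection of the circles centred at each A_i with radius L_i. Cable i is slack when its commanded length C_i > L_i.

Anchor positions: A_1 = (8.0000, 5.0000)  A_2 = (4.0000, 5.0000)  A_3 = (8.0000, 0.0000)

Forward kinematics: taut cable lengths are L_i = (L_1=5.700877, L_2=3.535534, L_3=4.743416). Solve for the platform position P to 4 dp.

(3.5000, 1.5000)

expand ‖A_i−P‖²=L_i² and subtract eq 1 (c_i ≔ ‖A_i‖²−L_i²)
c_1 = 64.0000+25.0000−32.5000 = 56.5000
eq1−eq2 → [8.0000  0.0000]·P = 28.0000
eq1−eq3 → [0.0000  10.0000]·P = 15.0000
2×2 solve → P = (3.5000, 1.5000)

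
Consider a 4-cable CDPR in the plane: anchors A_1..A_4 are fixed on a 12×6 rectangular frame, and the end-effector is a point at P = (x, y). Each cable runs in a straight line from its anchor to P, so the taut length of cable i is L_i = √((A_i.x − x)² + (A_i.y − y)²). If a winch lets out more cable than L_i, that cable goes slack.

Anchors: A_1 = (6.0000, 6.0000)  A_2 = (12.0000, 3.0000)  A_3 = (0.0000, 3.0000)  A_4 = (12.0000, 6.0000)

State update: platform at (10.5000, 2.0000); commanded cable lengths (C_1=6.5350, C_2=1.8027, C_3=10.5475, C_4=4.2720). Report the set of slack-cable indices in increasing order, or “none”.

1

cable 1: √((-4.5000)²+(4.0000)²)=6.0208, C_1=6.5350: slack
cable 2: √((1.5000)²+(1.0000)²)=1.8028, C_2=1.8027: taut
cable 3: √((-10.5000)²+(1.0000)²)=10.5475, C_3=10.5475: taut
cable 4: √((1.5000)²+(4.0000)²)=4.2720, C_4=4.2720: taut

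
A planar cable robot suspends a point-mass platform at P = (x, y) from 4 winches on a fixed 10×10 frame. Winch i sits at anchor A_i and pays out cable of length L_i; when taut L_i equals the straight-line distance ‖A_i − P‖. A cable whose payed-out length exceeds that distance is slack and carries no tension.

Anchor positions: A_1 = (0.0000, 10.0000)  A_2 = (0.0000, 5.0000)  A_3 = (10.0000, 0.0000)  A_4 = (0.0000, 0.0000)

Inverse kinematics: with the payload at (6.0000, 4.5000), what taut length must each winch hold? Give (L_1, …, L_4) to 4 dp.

(8.1394, 6.0208, 6.0208, 7.5000)

cable 1: Δx=-6.0000, Δy=5.5000; L_1 = √(Δx²+Δy²) = 8.1394
cable 2: Δx=-6.0000, Δy=0.5000; L_2 = √(Δx²+Δy²) = 6.0208
cable 3: Δx=4.0000, Δy=-4.5000; L_3 = √(Δx²+Δy²) = 6.0208
cable 4: Δx=-6.0000, Δy=-4.5000; L_4 = √(Δx²+Δy²) = 7.5000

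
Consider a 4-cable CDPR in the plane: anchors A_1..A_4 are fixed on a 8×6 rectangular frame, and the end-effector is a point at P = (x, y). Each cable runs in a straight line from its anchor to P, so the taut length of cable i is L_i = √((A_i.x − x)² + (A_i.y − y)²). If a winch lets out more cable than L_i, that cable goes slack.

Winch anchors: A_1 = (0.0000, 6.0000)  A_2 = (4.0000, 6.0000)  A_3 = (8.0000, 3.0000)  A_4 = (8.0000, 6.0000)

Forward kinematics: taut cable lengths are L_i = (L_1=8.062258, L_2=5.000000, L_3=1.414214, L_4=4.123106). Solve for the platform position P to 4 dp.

(7.0000, 2.0000)

circle eqns → linear via eq_j − eq_1; set c_j = A_j·A_j − L_j²
c_1 = 0.0000+36.0000−65.0000 = -29.0000
-8.0000·x + 0.0000·y = c_1−c_2 = -56.0000
-16.0000·x + 6.0000·y = c_1−c_3 = -100.0000
-16.0000·x + 0.0000·y = c_1−c_4 = -112.0000
solve first two rows → x=7.0000, y=2.0000
check cable 4: ‖A_4−P‖² = 17.0000 ≈ L_4² = 17.0000 ✓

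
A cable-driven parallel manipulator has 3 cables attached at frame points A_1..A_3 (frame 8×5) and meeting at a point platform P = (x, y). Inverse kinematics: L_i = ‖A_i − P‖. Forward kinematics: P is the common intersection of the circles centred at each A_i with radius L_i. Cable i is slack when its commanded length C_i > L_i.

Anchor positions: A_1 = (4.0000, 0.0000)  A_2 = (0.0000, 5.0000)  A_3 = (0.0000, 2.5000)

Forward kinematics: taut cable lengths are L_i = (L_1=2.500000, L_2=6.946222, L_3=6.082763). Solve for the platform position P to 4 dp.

circle eqns → linear via eq_j − eq_1; set q_j = A_j·A_j − L_j²
q_1 = 16.0000+0.0000−6.2500 = 9.7500
8.0000·x − 10.0000·y = q_1−q_2 = 33.0000
8.0000·x − 5.0000·y = q_1−q_3 = 40.5000
solve first two rows → x=6.0000, y=1.5000

(6.0000, 1.5000)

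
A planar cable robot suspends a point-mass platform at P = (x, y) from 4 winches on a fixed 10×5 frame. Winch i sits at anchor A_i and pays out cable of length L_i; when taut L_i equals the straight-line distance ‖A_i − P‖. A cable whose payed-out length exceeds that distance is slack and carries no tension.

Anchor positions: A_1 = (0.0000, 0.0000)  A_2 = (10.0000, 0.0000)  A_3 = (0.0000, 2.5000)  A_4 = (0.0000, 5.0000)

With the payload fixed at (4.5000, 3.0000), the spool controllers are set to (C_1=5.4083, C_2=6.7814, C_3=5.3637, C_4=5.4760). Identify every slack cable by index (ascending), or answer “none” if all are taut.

2, 3, 4

cable 1: L_1 = ‖A_1−P‖ = 5.4083;  C_1 = 5.4083 → taut
cable 2: L_2 = ‖A_2−P‖ = 6.2650;  C_2 = 6.7814 → slack
cable 3: L_3 = ‖A_3−P‖ = 4.5277;  C_3 = 5.3637 → slack
cable 4: L_4 = ‖A_4−P‖ = 4.9244;  C_4 = 5.4760 → slack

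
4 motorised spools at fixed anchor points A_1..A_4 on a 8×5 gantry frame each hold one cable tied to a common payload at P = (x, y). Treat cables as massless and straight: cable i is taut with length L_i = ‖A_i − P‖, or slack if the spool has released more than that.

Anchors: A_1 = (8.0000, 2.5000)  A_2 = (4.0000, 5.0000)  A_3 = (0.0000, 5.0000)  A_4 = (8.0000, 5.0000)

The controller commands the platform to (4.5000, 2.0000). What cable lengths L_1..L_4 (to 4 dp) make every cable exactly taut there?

L_1 = √((8.0000−4.5000)² + (2.5000−2.0000)²) = 3.5355
L_2 = √((4.0000−4.5000)² + (5.0000−2.0000)²) = 3.0414
L_3 = √((0.0000−4.5000)² + (5.0000−2.0000)²) = 5.4083
L_4 = √((8.0000−4.5000)² + (5.0000−2.0000)²) = 4.6098

(3.5355, 3.0414, 5.4083, 4.6098)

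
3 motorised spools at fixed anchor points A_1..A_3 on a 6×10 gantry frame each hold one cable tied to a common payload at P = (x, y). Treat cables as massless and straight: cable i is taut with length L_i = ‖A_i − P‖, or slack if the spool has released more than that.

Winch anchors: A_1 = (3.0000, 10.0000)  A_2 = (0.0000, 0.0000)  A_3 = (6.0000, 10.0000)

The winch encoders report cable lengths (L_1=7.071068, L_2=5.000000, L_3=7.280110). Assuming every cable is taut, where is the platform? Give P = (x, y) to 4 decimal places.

(4.0000, 3.0000)

expand ‖A_i−P‖²=L_i² and subtract eq 1 (k_i ≔ ‖A_i‖²−L_i²)
k_1 = 9.0000+100.0000−50.0000 = 59.0000
eq1−eq2 → [6.0000  20.0000]·P = 84.0000
eq1−eq3 → [-6.0000  0.0000]·P = -24.0000
2×2 solve → P = (4.0000, 3.0000)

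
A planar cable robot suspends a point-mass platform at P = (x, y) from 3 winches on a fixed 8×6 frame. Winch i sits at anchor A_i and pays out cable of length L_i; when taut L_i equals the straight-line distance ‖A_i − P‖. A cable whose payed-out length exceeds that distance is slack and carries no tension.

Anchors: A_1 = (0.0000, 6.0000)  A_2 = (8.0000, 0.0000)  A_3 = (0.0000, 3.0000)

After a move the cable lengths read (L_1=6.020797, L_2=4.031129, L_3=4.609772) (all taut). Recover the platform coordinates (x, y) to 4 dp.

each cable: (A_i−P)·(A_i−P) = L_i²; let c_i = ‖A_i‖²−L_i²
c_1 = 0.0000+36.0000−36.2500 = -0.2500
row 1: -16.0000x + 12.0000y = -48.0000  (c_2=47.7500)
row 2: 0.0000x + 6.0000y = 12.0000  (c_3=-12.2500)
Cramer on rows 1–2 → x = 4.5000, y = 2.0000

(4.5000, 2.0000)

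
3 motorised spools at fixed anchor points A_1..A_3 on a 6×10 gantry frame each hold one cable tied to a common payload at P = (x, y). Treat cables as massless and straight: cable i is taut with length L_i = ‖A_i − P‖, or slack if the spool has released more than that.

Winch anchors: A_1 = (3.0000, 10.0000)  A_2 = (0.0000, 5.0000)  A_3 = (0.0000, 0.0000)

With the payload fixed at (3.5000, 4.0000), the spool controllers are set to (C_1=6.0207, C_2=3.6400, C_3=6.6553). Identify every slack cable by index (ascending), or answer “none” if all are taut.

3

cable 1: √((-0.5000)²+(6.0000)²)=6.0208, C_1=6.0207: taut
cable 2: √((-3.5000)²+(1.0000)²)=3.6401, C_2=3.6400: taut
cable 3: √((-3.5000)²+(-4.0000)²)=5.3151, C_3=6.6553: slack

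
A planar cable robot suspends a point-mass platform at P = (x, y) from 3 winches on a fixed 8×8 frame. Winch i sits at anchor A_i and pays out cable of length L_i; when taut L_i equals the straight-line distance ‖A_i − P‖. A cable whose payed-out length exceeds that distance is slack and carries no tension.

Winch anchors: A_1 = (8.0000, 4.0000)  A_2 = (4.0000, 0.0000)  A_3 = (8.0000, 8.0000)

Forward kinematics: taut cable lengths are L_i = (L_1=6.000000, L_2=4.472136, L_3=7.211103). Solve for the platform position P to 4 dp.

expand ‖A_i−P‖²=L_i² and subtract eq 1 (c_i ≔ ‖A_i‖²−L_i²)
c_1 = 64.0000+16.0000−36.0000 = 44.0000
eq1−eq2 → [8.0000  8.0000]·P = 48.0000
eq1−eq3 → [0.0000  -8.0000]·P = -32.0000
2×2 solve → P = (2.0000, 4.0000)

(2.0000, 4.0000)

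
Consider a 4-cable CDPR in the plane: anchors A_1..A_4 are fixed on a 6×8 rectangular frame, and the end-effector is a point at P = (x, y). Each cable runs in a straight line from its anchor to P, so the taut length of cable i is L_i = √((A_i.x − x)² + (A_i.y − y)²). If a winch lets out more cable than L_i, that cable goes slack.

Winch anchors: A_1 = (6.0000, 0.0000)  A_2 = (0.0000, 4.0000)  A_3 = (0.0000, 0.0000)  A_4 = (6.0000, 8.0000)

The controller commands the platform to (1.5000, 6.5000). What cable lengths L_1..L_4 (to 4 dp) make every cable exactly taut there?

(7.9057, 2.9155, 6.6708, 4.7434)

L_1: Δ = A_1−P = (4.5000, -6.5000) → ‖Δ‖ = √62.5000 = 7.9057
L_2: Δ = A_2−P = (-1.5000, -2.5000) → ‖Δ‖ = √8.5000 = 2.9155
L_3: Δ = A_3−P = (-1.5000, -6.5000) → ‖Δ‖ = √44.5000 = 6.6708
L_4: Δ = A_4−P = (4.5000, 1.5000) → ‖Δ‖ = √22.5000 = 4.7434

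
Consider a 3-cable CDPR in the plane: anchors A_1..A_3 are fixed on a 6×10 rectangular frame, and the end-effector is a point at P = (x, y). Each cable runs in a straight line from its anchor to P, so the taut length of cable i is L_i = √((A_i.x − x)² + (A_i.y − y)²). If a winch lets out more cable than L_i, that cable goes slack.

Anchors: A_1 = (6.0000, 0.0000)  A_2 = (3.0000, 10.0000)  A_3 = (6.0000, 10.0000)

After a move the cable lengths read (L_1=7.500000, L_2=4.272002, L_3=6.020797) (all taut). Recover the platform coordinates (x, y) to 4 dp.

each cable: (A_i−P)·(A_i−P) = L_i²; let q_i = ‖A_i‖²−L_i²
q_1 = 36.0000+0.0000−56.2500 = -20.2500
row 1: 6.0000x − 20.0000y = -111.0000  (q_2=90.7500)
row 2: 0.0000x − 20.0000y = -120.0000  (q_3=99.7500)
Cramer on rows 1–2 → x = 1.5000, y = 6.0000

(1.5000, 6.0000)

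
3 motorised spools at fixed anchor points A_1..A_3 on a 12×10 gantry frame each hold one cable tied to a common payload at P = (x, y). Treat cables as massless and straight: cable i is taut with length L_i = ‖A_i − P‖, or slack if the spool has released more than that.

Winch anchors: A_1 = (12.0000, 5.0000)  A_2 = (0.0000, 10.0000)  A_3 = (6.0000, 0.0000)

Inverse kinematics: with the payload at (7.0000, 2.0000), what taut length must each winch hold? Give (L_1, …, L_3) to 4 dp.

cable 1: Δx=5.0000, Δy=3.0000; L_1 = √(Δx²+Δy²) = 5.8310
cable 2: Δx=-7.0000, Δy=8.0000; L_2 = √(Δx²+Δy²) = 10.6301
cable 3: Δx=-1.0000, Δy=-2.0000; L_3 = √(Δx²+Δy²) = 2.2361

(5.8310, 10.6301, 2.2361)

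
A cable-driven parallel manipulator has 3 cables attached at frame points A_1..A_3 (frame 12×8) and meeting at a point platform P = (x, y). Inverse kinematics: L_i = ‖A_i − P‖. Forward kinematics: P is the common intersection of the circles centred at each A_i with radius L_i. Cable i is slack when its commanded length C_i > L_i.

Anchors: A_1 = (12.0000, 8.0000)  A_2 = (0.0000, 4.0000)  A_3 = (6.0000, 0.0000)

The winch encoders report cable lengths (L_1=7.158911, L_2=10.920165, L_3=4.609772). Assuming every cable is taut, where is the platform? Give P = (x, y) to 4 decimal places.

(10.5000, 1.0000)

circle eqns → linear via eq_j − eq_1; set k_j = A_j·A_j − L_j²
k_1 = 144.0000+64.0000−51.2500 = 156.7500
24.0000·x + 8.0000·y = k_1−k_2 = 260.0000
12.0000·x + 16.0000·y = k_1−k_3 = 142.0000
solve first two rows → x=10.5000, y=1.0000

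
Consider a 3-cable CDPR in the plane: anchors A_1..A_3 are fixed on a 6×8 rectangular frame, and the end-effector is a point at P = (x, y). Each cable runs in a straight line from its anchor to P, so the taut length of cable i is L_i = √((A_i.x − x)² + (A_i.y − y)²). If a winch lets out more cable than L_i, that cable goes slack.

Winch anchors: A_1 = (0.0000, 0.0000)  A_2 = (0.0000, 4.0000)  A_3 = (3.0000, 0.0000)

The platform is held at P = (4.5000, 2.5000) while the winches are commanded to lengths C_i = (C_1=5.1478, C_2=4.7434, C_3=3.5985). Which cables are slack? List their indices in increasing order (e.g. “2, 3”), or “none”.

3

i=1: geometric 5.1478 vs commanded 5.1478 ⇒ taut
i=2: geometric 4.7434 vs commanded 4.7434 ⇒ taut
i=3: geometric 2.9155 vs commanded 3.5985 ⇒ slack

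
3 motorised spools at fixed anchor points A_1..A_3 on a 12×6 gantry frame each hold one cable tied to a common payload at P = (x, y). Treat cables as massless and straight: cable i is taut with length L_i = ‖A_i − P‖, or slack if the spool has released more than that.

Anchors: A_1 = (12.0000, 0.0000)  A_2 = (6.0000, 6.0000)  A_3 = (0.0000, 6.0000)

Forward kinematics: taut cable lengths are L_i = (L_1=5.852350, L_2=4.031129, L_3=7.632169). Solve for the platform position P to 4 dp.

(6.5000, 2.0000)

expand ‖A_i−P‖²=L_i² and subtract eq 1 (c_i ≔ ‖A_i‖²−L_i²)
c_1 = 144.0000+0.0000−34.2500 = 109.7500
eq1−eq2 → [12.0000  -12.0000]·P = 54.0000
eq1−eq3 → [24.0000  -12.0000]·P = 132.0000
2×2 solve → P = (6.5000, 2.0000)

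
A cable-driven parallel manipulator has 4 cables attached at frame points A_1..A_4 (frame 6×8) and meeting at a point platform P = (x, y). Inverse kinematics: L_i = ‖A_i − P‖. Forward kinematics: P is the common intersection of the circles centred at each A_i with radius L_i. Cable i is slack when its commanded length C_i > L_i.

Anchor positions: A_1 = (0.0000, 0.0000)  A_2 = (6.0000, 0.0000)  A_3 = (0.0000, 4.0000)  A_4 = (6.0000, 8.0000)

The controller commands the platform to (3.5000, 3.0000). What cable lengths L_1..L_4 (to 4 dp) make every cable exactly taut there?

(4.6098, 3.9051, 3.6401, 5.5902)

L_1 = √((0.0000−3.5000)² + (0.0000−3.0000)²) = 4.6098
L_2 = √((6.0000−3.5000)² + (0.0000−3.0000)²) = 3.9051
L_3 = √((0.0000−3.5000)² + (4.0000−3.0000)²) = 3.6401
L_4 = √((6.0000−3.5000)² + (8.0000−3.0000)²) = 5.5902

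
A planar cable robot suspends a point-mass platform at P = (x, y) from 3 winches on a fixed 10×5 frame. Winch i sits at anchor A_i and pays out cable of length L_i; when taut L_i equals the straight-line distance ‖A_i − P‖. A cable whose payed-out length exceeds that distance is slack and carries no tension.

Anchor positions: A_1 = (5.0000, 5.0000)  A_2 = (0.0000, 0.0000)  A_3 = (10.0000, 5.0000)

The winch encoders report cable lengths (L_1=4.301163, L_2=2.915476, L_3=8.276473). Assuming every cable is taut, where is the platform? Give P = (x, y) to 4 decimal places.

(2.5000, 1.5000)

each cable: (A_i−P)·(A_i−P) = L_i²; let c_i = ‖A_i‖²−L_i²
c_1 = 25.0000+25.0000−18.5000 = 31.5000
row 1: 10.0000x + 10.0000y = 40.0000  (c_2=-8.5000)
row 2: -10.0000x + 0.0000y = -25.0000  (c_3=56.5000)
Cramer on rows 1–2 → x = 2.5000, y = 1.5000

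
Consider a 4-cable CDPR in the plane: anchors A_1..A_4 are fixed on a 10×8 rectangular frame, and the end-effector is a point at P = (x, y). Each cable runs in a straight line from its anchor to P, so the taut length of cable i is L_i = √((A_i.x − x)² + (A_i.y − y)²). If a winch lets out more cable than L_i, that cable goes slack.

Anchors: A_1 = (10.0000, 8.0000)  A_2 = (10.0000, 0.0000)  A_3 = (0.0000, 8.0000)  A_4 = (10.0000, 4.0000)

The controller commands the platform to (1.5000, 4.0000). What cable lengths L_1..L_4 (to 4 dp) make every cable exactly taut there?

cable 1: Δx=8.5000, Δy=4.0000; L_1 = √(Δx²+Δy²) = 9.3941
cable 2: Δx=8.5000, Δy=-4.0000; L_2 = √(Δx²+Δy²) = 9.3941
cable 3: Δx=-1.5000, Δy=4.0000; L_3 = √(Δx²+Δy²) = 4.2720
cable 4: Δx=8.5000, Δy=0.0000; L_4 = √(Δx²+Δy²) = 8.5000

(9.3941, 9.3941, 4.2720, 8.5000)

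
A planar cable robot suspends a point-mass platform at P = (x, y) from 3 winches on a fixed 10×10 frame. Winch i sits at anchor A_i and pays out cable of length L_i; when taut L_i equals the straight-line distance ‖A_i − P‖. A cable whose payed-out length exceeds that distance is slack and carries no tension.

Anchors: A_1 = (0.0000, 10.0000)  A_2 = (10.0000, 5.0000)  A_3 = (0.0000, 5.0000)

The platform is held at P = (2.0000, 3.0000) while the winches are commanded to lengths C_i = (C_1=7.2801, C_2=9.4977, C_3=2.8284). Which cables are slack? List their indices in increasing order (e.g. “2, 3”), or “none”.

cable 1: L_1 = ‖A_1−P‖ = 7.2801;  C_1 = 7.2801 → taut
cable 2: L_2 = ‖A_2−P‖ = 8.2462;  C_2 = 9.4977 → slack
cable 3: L_3 = ‖A_3−P‖ = 2.8284;  C_3 = 2.8284 → taut

2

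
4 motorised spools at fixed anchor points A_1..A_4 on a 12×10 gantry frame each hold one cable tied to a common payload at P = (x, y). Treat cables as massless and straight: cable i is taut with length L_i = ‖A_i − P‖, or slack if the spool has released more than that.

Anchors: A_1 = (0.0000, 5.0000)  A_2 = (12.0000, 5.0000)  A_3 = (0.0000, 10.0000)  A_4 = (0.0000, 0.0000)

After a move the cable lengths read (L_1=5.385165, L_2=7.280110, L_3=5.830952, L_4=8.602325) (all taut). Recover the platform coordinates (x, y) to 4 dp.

each cable: (A_i−P)·(A_i−P) = L_i²; let c_i = ‖A_i‖²−L_i²
c_1 = 0.0000+25.0000−29.0000 = -4.0000
row 1: -24.0000x + 0.0000y = -120.0000  (c_2=116.0000)
row 2: 0.0000x − 10.0000y = -70.0000  (c_3=66.0000)
row 3: 0.0000x + 10.0000y = 70.0000  (c_4=-74.0000)
Cramer on rows 1–2 → x = 5.0000, y = 7.0000
check cable 4: ‖A_4−P‖² = 74.0000 ≈ L_4² = 74.0000 ✓

(5.0000, 7.0000)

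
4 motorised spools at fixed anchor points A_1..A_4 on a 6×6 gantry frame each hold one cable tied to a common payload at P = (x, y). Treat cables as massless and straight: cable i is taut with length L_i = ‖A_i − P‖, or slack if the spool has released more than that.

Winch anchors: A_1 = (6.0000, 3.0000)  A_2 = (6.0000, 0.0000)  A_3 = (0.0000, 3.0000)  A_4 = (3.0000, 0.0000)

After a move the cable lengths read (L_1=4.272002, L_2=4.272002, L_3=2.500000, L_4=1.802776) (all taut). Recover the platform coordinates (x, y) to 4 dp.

expand ‖A_i−P‖²=L_i² and subtract eq 1 (c_i ≔ ‖A_i‖²−L_i²)
c_1 = 36.0000+9.0000−18.2500 = 26.7500
eq1−eq2 → [0.0000  6.0000]·P = 9.0000
eq1−eq3 → [12.0000  0.0000]·P = 24.0000
eq1−eq4 → [6.0000  6.0000]·P = 21.0000
2×2 solve → P = (2.0000, 1.5000)
check cable 4: ‖A_4−P‖² = 3.2500 ≈ L_4² = 3.2500 ✓

(2.0000, 1.5000)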